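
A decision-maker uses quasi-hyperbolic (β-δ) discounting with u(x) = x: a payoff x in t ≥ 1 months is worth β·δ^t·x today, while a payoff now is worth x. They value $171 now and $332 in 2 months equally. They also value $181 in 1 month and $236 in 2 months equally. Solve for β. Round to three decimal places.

The second indifference involves only future payoffs, so β cancels: β·δ^1·181 = β·δ^2·236, giving δ = 181/236 = 0.76695.
The first indifference: 171 = β·δ^2·332, so β = 171/(δ^2·332) = 171/(0.58821·332) ≈ 0.876.

β ≈ 0.876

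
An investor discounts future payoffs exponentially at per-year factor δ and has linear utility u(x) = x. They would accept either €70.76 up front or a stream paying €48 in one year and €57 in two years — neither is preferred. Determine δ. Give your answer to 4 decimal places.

Present value of the stream is 48·δ + 57·δ². Indifference gives 48δ + 57δ² = 70.76.
That is, 57δ² + 48δ − 70.76 = 0, a quadratic in δ.
By the quadratic formula (taking the positive root), δ = (−48 + √18437.28) / 114 ≈ 0.7700.

δ ≈ 0.7700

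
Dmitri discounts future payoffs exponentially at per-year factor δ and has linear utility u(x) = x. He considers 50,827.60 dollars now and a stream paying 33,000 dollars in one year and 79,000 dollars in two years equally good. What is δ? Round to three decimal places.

δ ≈ 0.620

Present value of the stream is 33000·δ + 79000·δ². Indifference gives 33000δ + 79000δ² = 50827.60.
That is, 79000δ² + 33000δ − 50827.60 = 0, a quadratic in δ.
The positive root is δ = [−33000 + √(33000² + 4·79000·50827.60)] / (2·79000) = (−33000 + 130960.000)/158000 ≈ 0.620.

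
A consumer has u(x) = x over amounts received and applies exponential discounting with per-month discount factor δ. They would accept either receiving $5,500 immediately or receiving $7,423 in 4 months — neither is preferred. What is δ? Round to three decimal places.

Indifference means u(5500) = δ^4 · u(7423), so δ^4 = u(5500)/u(7423).
With u(x) = x: δ^4 = 5500/7423 = 0.74094.
So δ = 0.74094^(1/4) ≈ 0.928.

δ ≈ 0.928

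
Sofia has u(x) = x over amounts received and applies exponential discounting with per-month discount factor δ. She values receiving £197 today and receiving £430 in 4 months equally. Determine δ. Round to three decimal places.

Indifference means u(197) = δ^4 · u(430), so δ^4 = u(197)/u(430).
With u(x) = x: δ^4 = 197/430 = 0.45814.
Taking the 4th root: δ = 0.45814^(1/4) ≈ 0.823.

δ ≈ 0.823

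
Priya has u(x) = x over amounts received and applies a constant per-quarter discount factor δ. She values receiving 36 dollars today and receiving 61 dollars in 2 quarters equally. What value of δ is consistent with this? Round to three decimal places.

Indifference means u(36) = δ^2 · u(61), so δ^2 = u(36)/u(61).
With u(x) = x: δ^2 = 36/61 = 0.59016.
Hence δ = (0.59016)^(1/2) = 0.76822.

δ ≈ 0.768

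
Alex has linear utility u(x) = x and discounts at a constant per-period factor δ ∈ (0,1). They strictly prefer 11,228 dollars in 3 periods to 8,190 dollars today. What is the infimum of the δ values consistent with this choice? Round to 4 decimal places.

δ > 0.9002

The preference means 8190 < δ^3·11228.
So δ^3 > 8190/11228 = 0.72943; taking the cube root of both positive sides preserves the inequality.
δ > (8190/11228)^(1/3) ≈ 0.9002.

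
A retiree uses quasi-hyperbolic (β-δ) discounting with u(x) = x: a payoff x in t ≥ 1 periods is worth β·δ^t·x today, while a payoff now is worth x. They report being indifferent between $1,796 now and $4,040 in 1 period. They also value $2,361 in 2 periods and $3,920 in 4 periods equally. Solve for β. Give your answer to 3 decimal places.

The second indifference involves only future payoffs, so β cancels: β·δ^2·2361 = β·δ^4·3920, giving δ^2 = 2361/3920 = 0.60230, so δ = 0.77608.
Substituting δ into 1796 = β·δ·4040: β = 1796/(3135.352) ≈ 0.573.

β ≈ 0.573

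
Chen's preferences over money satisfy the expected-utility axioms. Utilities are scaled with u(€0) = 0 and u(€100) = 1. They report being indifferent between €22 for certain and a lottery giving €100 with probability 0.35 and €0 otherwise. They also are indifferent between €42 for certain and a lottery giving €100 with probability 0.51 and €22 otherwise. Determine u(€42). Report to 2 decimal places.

From the first indifference, u(€22) = 0.35·u(€100) + 0.65·u(€0) = 0.35·1 + 0.65·0 = 0.35.
Chaining: u(€42) = 0.51·1.00 + 0.49·0.35 = 0.6815.

0.68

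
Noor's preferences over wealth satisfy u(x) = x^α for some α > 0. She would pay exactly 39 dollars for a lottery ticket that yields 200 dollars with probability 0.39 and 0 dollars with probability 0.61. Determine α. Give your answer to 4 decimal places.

The lottery's expected utility is 0.39·u(200) + 0.61·u(0) = 0.39·200^α (since u(0) = 0 for α > 0).
Setting u(39) equal to that: 39^α = 0.39·200^α ⇒ (39/200)^α = 0.39.
α = ln(0.39) / ln(39/200) = -0.9416085/-1.6347557 ≈ 0.5760.

α ≈ 0.5760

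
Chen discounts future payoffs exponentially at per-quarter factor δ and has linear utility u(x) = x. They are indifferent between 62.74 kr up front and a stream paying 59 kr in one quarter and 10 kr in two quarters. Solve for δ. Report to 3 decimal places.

The stream is worth 59δ + 10δ² today, so 59δ + 10δ² = 62.74.
That is, 10δ² + 59δ − 62.74 = 0, a quadratic in δ.
δ = (−59 + √(59² + 4·10·62.74)) / (2·10) = (−59 + √5990.60) / 20 ≈ 0.920.

δ ≈ 0.920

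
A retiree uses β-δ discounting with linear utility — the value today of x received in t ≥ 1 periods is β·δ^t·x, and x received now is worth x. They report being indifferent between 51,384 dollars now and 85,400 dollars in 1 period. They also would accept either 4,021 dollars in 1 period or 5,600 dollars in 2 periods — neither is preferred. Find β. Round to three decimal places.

From the later pair, β·δ^1·4021 = β·δ^2·5600; dividing through, δ = 4021/5600 = 0.71804.
The first indifference: 51384 = β·δ·85400, so β = 51384/(δ·85400) = 51384/(0.71804·85400) ≈ 0.838.

β ≈ 0.838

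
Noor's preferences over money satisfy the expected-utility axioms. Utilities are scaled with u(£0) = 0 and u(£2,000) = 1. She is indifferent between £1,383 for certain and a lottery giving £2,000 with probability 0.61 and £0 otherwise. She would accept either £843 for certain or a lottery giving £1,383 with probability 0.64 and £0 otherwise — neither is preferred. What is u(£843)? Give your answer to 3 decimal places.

0.390

First, u(£1,383) = 0.61·u(£2,000) + 0.39·u(£0) = 0.61.
The second indifference gives u(£843) = 0.64·u(£1,383) + 0.36·u(£0) = 0.64·0.61 + 0.36·0.00 = 0.3904.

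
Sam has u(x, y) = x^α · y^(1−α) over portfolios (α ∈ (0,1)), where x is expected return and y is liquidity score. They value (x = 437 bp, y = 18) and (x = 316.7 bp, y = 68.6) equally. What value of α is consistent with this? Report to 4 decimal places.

α ≈ 0.8060

The Cobb–Douglas utilities coincide, so 437^α·18^(1−α) = 316.7^α·68.6^(1−α).
(437/316.7)^α = (68.6/18)^(1−α); take logs: α·ln(437/316.7) = (1−α)·ln(68.6/18), i.e. α·0.3219782 = (1−α)·1.3379208.
Thus α·(1.6598990) = 1.3379208, so α = 1.3379208/1.6598990 ≈ 0.8060.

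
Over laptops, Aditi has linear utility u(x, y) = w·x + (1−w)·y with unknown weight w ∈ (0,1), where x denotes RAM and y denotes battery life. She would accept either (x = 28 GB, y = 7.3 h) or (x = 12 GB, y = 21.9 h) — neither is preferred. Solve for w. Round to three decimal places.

w = 0.477

Indifference: w·28 + (1−w)·7.3 = w·12 + (1−w)·21.9.
w·(28−12) = (1−w)·(21.9−7.3), i.e. w·16 = (1−w)·14.6.
So w/(1−w) = 14.6/16 = 0.9125, giving w = 14.6/(16+14.6) = 0.477.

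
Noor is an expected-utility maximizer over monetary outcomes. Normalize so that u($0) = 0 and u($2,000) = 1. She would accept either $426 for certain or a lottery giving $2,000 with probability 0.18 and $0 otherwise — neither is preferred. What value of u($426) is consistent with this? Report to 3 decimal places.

0.180

The indifference gives u($426) = 0.18·u($2,000) + 0.82·u($0) = 0.18·1 + 0.82·0 = 0.18.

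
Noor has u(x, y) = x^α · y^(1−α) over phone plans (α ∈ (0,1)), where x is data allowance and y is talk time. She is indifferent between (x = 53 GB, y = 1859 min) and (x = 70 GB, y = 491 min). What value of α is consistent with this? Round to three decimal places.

Indifference: 53^α · 1859^(1−α) = 70^α · 491^(1−α).
(53/70)^α = (491/1859)^(1−α); take logs: α·ln(53/70) = (1−α)·ln(491/1859), i.e. α·-0.278203 = (1−α)·-1.331350.
Thus α·(-1.609553) = -1.331350, so α = -1.331350/-1.609553 ≈ 0.827.

α ≈ 0.827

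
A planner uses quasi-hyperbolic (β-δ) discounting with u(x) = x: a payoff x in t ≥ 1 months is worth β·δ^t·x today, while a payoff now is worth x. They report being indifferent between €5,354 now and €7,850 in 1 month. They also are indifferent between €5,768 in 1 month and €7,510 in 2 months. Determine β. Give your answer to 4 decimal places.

β ≈ 0.8880

The second indifference involves only future payoffs, so β cancels: β·δ^1·5768 = β·δ^2·7510, giving δ = 5768/7510 = 0.76804.
Substituting δ into 5354 = β·δ·7850: β = 5354/(6029.134) ≈ 0.8880.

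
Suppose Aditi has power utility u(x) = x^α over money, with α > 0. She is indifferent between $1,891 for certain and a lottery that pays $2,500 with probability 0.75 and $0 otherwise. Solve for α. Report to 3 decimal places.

α ≈ 1.030

Since u(0) = 0, the lottery's EU is 0.75·2500^α.
Setting u(1891) equal to that: 1891^α = 0.75·2500^α ⇒ (1891/2500)^α = 0.75.
Taking logs: α·ln(1891/2500) = ln(0.75), so α = -0.287682 / -0.279185 ≈ 1.030.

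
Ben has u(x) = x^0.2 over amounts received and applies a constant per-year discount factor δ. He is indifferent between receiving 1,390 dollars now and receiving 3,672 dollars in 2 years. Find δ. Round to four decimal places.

δ ≈ 0.9074

Equating discounted utilities: u(1390) = δ^2·u(3672) ⇒ δ^2 = u(1390)/u(3672).
Since u(x) = x^0.2, δ^2 = (1390/3672)^0.2 = 0.37854^0.2 = 0.82342.
Hence δ = (0.82342)^(1/2) = 0.907426.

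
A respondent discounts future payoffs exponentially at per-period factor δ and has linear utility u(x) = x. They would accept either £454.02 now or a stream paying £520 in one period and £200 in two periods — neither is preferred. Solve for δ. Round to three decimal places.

δ ≈ 0.690

Present value of the stream is 520·δ + 200·δ². Indifference gives 520δ + 200δ² = 454.02.
That is, 200δ² + 520δ − 454.02 = 0, a quadratic in δ.
By the quadratic formula (taking the positive root), δ = (−520 + √633616.00) / 400 ≈ 0.690.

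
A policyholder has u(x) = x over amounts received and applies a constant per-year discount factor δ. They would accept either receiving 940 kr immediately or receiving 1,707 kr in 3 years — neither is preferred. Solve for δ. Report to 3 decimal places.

δ ≈ 0.820

The payoff in 3 years is discounted by δ^3, so u(940) = δ^3·u(1707) and δ^3 = u(940)/u(1707).
With u(x) = x: δ^3 = 940/1707 = 0.55067.
Hence δ = (0.55067)^(1/3) = 0.81966.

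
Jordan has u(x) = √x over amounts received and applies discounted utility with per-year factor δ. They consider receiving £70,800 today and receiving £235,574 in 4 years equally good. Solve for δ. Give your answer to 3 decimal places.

δ ≈ 0.860

The payoff in 4 years is discounted by δ^4, so u(70800) = δ^4·u(235574) and δ^4 = u(70800)/u(235574).
Since u(x) = √x, δ^4 = √(70800/235574) = 0.54822.
So δ = 0.54822^(1/4) ≈ 0.860.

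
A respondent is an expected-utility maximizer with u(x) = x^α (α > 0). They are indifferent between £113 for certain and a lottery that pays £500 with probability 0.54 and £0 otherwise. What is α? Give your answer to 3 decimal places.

α ≈ 0.414

EU(lottery) = 0.54·500^α + 0.46·0 = 0.54·500^α.
Indifference: 113^α = 0.54·500^α, so (113/500)^α = 0.54.
Taking logs: α·ln(113/500) = ln(0.54), so α = -0.616186 / -1.487220 ≈ 0.414.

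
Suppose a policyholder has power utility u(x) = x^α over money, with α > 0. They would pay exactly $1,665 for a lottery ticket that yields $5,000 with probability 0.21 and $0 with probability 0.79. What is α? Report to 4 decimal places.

EU(lottery) = 0.21·5000^α + 0.79·0 = 0.21·5000^α.
Indifference: 1665^α = 0.21·5000^α, so (1665/5000)^α = 0.21.
α = ln(0.21) / ln(1665/5000) = -1.5606477/-1.0996128 ≈ 1.4193.

α ≈ 1.4193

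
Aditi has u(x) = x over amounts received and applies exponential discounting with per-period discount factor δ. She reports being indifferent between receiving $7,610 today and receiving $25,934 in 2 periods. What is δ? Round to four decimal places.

δ ≈ 0.5417

Indifference means u(7610) = δ^2 · u(25934), so δ^2 = u(7610)/u(25934).
With u(x) = x: δ^2 = 7610/25934 = 0.29344.
Taking the square root: δ = 0.29344^(1/2) ≈ 0.5417.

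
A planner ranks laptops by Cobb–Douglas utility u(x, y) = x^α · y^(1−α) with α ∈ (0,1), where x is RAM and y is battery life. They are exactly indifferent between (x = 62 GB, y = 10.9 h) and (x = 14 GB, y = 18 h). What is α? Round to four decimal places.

Set the two utilities equal: 62^α·10.9^(1−α) = 14^α·18^(1−α).
Taking logs: α·ln 62 + (1−α)·ln 10.9 = α·ln 14 + (1−α)·ln 18, i.e. α·1.4880771 = (1−α)·0.5016090.
So α/(1−α) = (0.5016090)/(1.4880771) = 0.3370854, and α = 0.3370854/1.3370854 ≈ 0.2521.

α ≈ 0.2521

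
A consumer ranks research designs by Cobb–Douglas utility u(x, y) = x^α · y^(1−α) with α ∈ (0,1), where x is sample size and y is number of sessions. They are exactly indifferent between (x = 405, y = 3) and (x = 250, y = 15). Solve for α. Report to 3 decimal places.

α ≈ 0.769

Set the two utilities equal: 405^α·3^(1−α) = 250^α·15^(1−α).
Rearrange to (405/250)^α = (15/3)^(1−α) and take logs: α·0.482426 = (1−α)·1.609438.
Thus α·(2.091864) = 1.609438, so α = 1.609438/2.091864 ≈ 0.769.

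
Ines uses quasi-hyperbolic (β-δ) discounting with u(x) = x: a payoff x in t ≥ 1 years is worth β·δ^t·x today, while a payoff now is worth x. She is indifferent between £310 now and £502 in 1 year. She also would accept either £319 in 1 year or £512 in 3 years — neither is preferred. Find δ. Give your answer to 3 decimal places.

δ ≈ 0.789

The second indifference involves only future payoffs, so β cancels: β·δ^1·319 = β·δ^3·512, giving δ^2 = 319/512 = 0.62305, so δ = 0.78933.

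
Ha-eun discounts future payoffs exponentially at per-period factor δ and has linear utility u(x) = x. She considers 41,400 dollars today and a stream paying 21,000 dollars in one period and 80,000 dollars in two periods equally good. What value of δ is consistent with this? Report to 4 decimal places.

The stream is worth 21000δ + 80000δ² today, so 21000δ + 80000δ² = 41400.
Rearranged: 80000δ² + 21000δ − 41400 = 0.
The positive root is δ = [−21000 + √(21000² + 4·80000·41400)] / (2·80000) = (−21000 + 117000.000)/160000 ≈ 0.6000.

δ ≈ 0.6000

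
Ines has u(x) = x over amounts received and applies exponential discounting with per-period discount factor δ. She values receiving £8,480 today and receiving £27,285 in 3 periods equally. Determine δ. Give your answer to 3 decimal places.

δ ≈ 0.677

Equating discounted utilities: u(8480) = δ^3·u(27285) ⇒ δ^3 = u(8480)/u(27285).
With u(x) = x: δ^3 = 8480/27285 = 0.31079.
Hence δ = (0.31079)^(1/3) = 0.67737.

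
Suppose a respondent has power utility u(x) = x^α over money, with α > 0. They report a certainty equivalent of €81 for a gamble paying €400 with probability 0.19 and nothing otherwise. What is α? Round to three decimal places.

α ≈ 1.040

The lottery's expected utility is 0.19·u(400) + 0.81·u(0) = 0.19·400^α (since u(0) = 0 for α > 0).
Equating: 81^α = 0.19·400^α, i.e. 0.2025^α = 0.19.
α = ln(0.19) / ln(81/400) = -1.660731/-1.597015 ≈ 1.040.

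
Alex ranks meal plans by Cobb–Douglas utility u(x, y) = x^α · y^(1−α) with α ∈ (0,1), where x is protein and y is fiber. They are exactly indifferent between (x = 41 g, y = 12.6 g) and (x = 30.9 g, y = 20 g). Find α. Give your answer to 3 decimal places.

α ≈ 0.620

Set the two utilities equal: 41^α·12.6^(1−α) = 30.9^α·20^(1−α).
Taking logs: α·ln 41 + (1−α)·ln 12.6 = α·ln 30.9 + (1−α)·ln 20, i.e. α·0.282816 = (1−α)·0.462035.
So α/(1−α) = (0.462035)/(0.282816) = 1.633695, and α = 1.633695/2.633695 ≈ 0.620.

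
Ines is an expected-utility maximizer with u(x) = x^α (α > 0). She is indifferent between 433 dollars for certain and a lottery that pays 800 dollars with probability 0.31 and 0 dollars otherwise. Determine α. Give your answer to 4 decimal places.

α ≈ 1.9079

EU(lottery) = 0.31·800^α + 0.69·0 = 0.31·800^α.
Equating: 433^α = 0.31·800^α, i.e. 0.5413^α = 0.31.
Take logs: α = ln 0.31 / ln(433/800) ≈ 1.907856.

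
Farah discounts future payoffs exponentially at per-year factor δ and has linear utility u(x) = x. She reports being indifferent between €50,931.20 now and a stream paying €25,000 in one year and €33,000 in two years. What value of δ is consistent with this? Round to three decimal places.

δ ≈ 0.920

Equating present values: 50931.20 = 25000δ + 33000δ².
So 33000δ² + 25000δ − 50931.20 = 0.
By the quadratic formula (taking the positive root), δ = (−25000 + √7347918400.00) / 66000 ≈ 0.920.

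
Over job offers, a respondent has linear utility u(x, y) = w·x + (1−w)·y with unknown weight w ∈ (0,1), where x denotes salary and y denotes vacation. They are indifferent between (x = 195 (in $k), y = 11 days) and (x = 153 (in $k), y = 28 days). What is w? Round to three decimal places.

w = 0.288

u(195,11) = u(153,28) means w·195 + (1−w)·11 = w·153 + (1−w)·28.
w·(195−153) = (1−w)·(28−11), i.e. w·42 = (1−w)·17.
The marginal rate of substitution is 17/42, so w = 17/(42+17) = 0.288.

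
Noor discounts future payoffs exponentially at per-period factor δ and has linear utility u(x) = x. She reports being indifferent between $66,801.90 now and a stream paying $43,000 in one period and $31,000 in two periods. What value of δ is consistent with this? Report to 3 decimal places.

The stream is worth 43000δ + 31000δ² today, so 43000δ + 31000δ² = 66801.90.
Rearranged: 31000δ² + 43000δ − 66801.90 = 0.
By the quadratic formula (taking the positive root), δ = (−43000 + √10132435600.00) / 62000 ≈ 0.930.

δ ≈ 0.930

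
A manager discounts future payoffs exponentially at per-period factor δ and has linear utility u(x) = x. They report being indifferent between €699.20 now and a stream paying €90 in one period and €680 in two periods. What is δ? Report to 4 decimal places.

The stream is worth 90δ + 680δ² today, so 90δ + 680δ² = 699.20.
So 680δ² + 90δ − 699.20 = 0.
The positive root is δ = [−90 + √(90² + 4·680·699.20)] / (2·680) = (−90 + 1382.000)/1360 ≈ 0.9500.

δ ≈ 0.9500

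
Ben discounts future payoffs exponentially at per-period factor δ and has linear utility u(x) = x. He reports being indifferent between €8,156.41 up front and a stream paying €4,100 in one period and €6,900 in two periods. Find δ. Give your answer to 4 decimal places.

Present value of the stream is 4100·δ + 6900·δ². Indifference gives 4100δ + 6900δ² = 8156.41.
Rearranged: 6900δ² + 4100δ − 8156.41 = 0.
The positive root is δ = [−4100 + √(4100² + 4·6900·8156.41)] / (2·6900) = (−4100 + 15554.000)/13800 ≈ 0.8300.

δ ≈ 0.8300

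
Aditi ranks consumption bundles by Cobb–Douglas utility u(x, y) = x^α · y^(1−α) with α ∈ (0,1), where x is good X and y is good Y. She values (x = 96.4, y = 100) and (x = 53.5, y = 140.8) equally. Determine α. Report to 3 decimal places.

α ≈ 0.368

Set the two utilities equal: 96.4^α·100^(1−α) = 53.5^α·140.8^(1−α).
(96.4/53.5)^α = (140.8/100)^(1−α); take logs: α·ln(96.4/53.5) = (1−α)·ln(140.8/100), i.e. α·0.588825 = (1−α)·0.342170.
With A = 0.588825 and B = 0.342170: α·A = (1−α)·B, so α = B/(A+B) = 0.342170/0.930995 ≈ 0.368.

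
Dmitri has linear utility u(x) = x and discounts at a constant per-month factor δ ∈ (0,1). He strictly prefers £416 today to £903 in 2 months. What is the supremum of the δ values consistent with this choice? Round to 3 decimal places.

δ < 0.679

The preference means 416 > δ^2·903.
So δ^2 < 416/903 = 0.46069; taking the square root of both positive sides preserves the inequality.
δ < 0.46069^(1/2) = 0.679.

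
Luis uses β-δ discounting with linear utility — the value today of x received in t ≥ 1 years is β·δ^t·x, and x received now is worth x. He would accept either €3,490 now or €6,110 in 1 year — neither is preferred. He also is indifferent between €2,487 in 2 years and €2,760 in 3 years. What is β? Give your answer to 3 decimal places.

β ≈ 0.634

The second indifference involves only future payoffs, so β cancels: β·δ^2·2487 = β·δ^3·2760, giving δ = 2487/2760 = 0.90109.
Substituting δ into 3490 = β·δ·6110: β = 3490/(5505.641) ≈ 0.634.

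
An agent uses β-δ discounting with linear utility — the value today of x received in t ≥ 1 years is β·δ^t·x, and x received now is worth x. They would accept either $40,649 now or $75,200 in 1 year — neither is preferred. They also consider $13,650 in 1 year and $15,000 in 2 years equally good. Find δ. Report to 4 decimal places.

δ ≈ 0.9100

Both payoffs in the second observation are in the future, so β drops out: δ^1·13650 = δ^2·15000 ⇒ δ = 13650/15000 = 0.91000.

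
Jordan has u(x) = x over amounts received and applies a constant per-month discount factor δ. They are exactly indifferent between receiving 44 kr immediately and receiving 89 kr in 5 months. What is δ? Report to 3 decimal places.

δ ≈ 0.869

Indifference means u(44) = δ^5 · u(89), so δ^5 = u(44)/u(89).
With u(x) = x: δ^5 = 44/89 = 0.49438.
Taking the 5th root: δ = 0.49438^(1/5) ≈ 0.869.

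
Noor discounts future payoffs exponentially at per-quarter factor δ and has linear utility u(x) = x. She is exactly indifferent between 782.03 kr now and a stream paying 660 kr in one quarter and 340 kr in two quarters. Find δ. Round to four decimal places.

δ ≈ 0.8300

Equating present values: 782.03 = 660δ + 340δ².
That is, 340δ² + 660δ − 782.03 = 0, a quadratic in δ.
By the quadratic formula (taking the positive root), δ = (−660 + √1499160.80) / 680 ≈ 0.8300.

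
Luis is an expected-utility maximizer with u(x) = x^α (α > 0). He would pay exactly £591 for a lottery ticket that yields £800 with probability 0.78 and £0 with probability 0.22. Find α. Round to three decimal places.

EU(lottery) = 0.78·800^α + 0.22·0 = 0.78·800^α.
Indifference: 591^α = 0.78·800^α, so (591/800)^α = 0.78.
α = ln(0.78) / ln(591/800) = -0.248461/-0.302796 ≈ 0.821.

α ≈ 0.821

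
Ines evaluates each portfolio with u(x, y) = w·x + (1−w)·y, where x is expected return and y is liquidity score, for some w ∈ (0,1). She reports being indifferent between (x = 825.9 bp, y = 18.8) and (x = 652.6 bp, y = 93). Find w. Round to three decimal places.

Indifference: w·825.9 + (1−w)·18.8 = w·652.6 + (1−w)·93.
w·(825.9−652.6) = (1−w)·(93−18.8), i.e. w·173.3 = (1−w)·74.2.
So w/(1−w) = 74.2/173.3 = 0.4282, giving w = 74.2/(173.3+74.2) = 0.300.

w = 0.300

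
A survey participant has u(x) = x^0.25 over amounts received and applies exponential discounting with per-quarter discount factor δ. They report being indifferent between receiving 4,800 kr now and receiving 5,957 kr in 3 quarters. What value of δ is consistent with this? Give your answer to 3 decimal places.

Indifference means u(4800) = δ^3 · u(5957), so δ^3 = u(4800)/u(5957).
With u(x) = x^0.25: δ^3 = 4800^0.25/5957^0.25 = (4800/5957)^0.25 = 0.94744.
Taking the cube root: δ = 0.94744^(1/3) ≈ 0.982.

δ ≈ 0.982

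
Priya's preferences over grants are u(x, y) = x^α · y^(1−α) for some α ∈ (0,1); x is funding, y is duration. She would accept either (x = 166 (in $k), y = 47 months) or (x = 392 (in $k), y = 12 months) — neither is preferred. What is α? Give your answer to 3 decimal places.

Indifference: 166^α · 47^(1−α) = 392^α · 12^(1−α).
Taking logs: α·ln 166 + (1−α)·ln 47 = α·ln 392 + (1−α)·ln 12, i.e. α·-0.859274 = (1−α)·-1.365241.
So α/(1−α) = (-1.365241)/(-0.859274) = 1.588831, and α = 1.588831/2.588831 ≈ 0.614.

α ≈ 0.614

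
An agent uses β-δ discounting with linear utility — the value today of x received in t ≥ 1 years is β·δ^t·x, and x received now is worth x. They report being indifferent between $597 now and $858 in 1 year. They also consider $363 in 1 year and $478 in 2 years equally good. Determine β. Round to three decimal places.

β ≈ 0.916

Both payoffs in the second observation are in the future, so β drops out: δ^1·363 = δ^2·478 ⇒ δ = 363/478 = 0.75941.
Substituting δ into 597 = β·δ·858: β = 597/(651.577) ≈ 0.916.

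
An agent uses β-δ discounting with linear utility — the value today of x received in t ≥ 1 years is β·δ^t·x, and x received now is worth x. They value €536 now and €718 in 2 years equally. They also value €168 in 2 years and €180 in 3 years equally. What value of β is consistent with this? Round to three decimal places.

From the later pair, β·δ^2·168 = β·δ^3·180; dividing through, δ = 168/180 = 0.93333.
Substituting δ into 536 = β·δ^2·718: β = 536/(625.458) ≈ 0.857.

β ≈ 0.857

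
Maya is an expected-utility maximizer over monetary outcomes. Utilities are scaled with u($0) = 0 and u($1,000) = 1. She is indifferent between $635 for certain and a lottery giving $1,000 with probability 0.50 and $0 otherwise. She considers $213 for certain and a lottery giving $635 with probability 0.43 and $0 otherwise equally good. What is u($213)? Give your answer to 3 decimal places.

0.215

First, u($635) = 0.50·u($1,000) + 0.50·u($0) = 0.50.
Chaining: u($213) = 0.43·0.50 + 0.57·0.00 = 0.2150.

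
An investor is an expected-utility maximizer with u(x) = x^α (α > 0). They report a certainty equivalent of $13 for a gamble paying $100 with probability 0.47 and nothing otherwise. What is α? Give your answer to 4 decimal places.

α ≈ 0.3701

EU(lottery) = 0.47·100^α + 0.53·0 = 0.47·100^α.
Indifference: 13^α = 0.47·100^α, so (13/100)^α = 0.47.
Taking logs: α·ln(13/100) = ln(0.47), so α = -0.7550226 / -2.0402208 ≈ 0.3701.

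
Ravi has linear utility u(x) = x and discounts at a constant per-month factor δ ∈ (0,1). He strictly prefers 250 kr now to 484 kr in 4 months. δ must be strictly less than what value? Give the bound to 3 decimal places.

δ < 0.848

The preference means 250 > δ^4·484.
Dividing by 484: δ^4 < 0.51653. Both sides are positive, so the 4th root keeps the direction.
δ < 0.51653^(1/4) = 0.848.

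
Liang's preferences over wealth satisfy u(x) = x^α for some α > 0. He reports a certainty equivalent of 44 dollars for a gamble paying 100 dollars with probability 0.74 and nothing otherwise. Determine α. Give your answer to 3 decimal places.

α ≈ 0.367

EU(lottery) = 0.74·100^α + 0.26·0 = 0.74·100^α.
Equating: 44^α = 0.74·100^α, i.e. 0.4400^α = 0.74.
α = ln(0.74) / ln(44/100) = -0.301105/-0.820981 ≈ 0.367.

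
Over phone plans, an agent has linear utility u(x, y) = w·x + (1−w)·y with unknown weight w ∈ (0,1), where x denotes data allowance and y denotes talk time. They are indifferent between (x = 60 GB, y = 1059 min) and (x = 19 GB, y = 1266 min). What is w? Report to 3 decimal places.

w = 0.835

u(60,1059) = u(19,1266) means w·60 + (1−w)·1059 = w·19 + (1−w)·1266.
Collecting terms: w·41 = (1−w)·207.
Hence w = 207/(41+207) = 207/248 = 0.835.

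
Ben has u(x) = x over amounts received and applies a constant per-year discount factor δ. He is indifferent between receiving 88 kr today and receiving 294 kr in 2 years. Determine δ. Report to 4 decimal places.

δ ≈ 0.5471

Equating discounted utilities: u(88) = δ^2·u(294) ⇒ δ^2 = u(88)/u(294).
With u(x) = x: δ^2 = 88/294 = 0.29932.
So δ = 0.29932^(1/2) ≈ 0.5471.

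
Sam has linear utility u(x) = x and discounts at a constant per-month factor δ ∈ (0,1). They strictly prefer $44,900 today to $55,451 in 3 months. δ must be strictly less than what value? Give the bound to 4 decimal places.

δ < 0.9321

Under u(x) = x this choice says 44900 > δ^3·55451.
Hence δ^3 < 44900/55451 = 0.80972, and x ↦ x^(1/3) is increasing on (0,∞).
δ < (44900/55451)^(1/3) ≈ 0.9321.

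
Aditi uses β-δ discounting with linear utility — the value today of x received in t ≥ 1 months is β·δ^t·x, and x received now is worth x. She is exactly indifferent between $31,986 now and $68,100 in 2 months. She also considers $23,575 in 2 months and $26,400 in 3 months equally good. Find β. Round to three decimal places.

β ≈ 0.589

From the later pair, β·δ^2·23575 = β·δ^3·26400; dividing through, δ = 23575/26400 = 0.89299.
Now use the now-vs-future pair: 31986 = β·δ^2·68100 gives β = 31986/(0.79744·68100) ≈ 0.589.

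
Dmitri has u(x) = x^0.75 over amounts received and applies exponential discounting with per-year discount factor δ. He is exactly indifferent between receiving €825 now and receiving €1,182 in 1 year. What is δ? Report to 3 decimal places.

The payoff in 1 year is discounted by δ, so u(825) = δ·u(1182) and δ = u(825)/u(1182).
Since u(x) = x^0.75, δ = (825/1182)^0.75 = 0.69797^0.75 = 0.76362.

δ ≈ 0.764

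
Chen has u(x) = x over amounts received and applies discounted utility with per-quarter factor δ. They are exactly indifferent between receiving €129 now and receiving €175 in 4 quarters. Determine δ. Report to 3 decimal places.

The payoff in 4 quarters is discounted by δ^4, so u(129) = δ^4·u(175) and δ^4 = u(129)/u(175).
With u(x) = x: δ^4 = 129/175 = 0.73714.
So δ = 0.73714^(1/4) ≈ 0.927.

δ ≈ 0.927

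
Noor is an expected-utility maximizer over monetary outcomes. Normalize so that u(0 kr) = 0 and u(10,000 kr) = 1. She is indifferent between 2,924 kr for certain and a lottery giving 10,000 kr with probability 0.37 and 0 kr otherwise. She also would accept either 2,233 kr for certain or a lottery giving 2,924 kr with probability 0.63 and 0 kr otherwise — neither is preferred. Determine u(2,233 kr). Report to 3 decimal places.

From the first indifference, u(2,924 kr) = 0.37·u(10,000 kr) + 0.63·u(0 kr) = 0.37·1 + 0.63·0 = 0.37.
Then u(2,233 kr) = 0.63·u(2,924 kr) + 0.37·u(0 kr) = 0.63·0.37 + 0.37·0.00 = 0.2331.

0.233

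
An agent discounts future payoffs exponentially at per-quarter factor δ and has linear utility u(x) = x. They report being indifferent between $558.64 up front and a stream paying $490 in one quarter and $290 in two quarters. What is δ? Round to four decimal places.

δ ≈ 0.7800

Present value of the stream is 490·δ + 290·δ². Indifference gives 490δ + 290δ² = 558.64.
So 290δ² + 490δ − 558.64 = 0.
The positive root is δ = [−490 + √(490² + 4·290·558.64)] / (2·290) = (−490 + 942.402)/580 ≈ 0.7800.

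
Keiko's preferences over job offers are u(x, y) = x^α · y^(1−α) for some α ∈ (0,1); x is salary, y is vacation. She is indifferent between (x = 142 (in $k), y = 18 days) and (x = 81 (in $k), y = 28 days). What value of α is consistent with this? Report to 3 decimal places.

α ≈ 0.440

The Cobb–Douglas utilities coincide, so 142^α·18^(1−α) = 81^α·28^(1−α).
Rearrange to (142/81)^α = (28/18)^(1−α) and take logs: α·0.561378 = (1−α)·0.441833.
With A = 0.561378 and B = 0.441833: α·A = (1−α)·B, so α = B/(A+B) = 0.441833/1.003211 ≈ 0.440.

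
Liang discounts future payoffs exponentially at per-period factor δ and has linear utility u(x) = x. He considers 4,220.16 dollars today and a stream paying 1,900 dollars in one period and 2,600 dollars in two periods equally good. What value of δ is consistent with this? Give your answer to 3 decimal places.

Present value of the stream is 1900·δ + 2600·δ². Indifference gives 1900δ + 2600δ² = 4220.16.
That is, 2600δ² + 1900δ − 4220.16 = 0, a quadratic in δ.
δ = (−1900 + √(1900² + 4·2600·4220.16)) / (2·2600) = (−1900 + √47499664.00) / 5200 ≈ 0.960.

δ ≈ 0.960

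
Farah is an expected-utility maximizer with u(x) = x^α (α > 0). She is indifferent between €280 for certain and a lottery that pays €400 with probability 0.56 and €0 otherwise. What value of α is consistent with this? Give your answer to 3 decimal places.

The lottery's expected utility is 0.56·u(400) + 0.44·u(0) = 0.56·400^α (since u(0) = 0 for α > 0).
Equating: 280^α = 0.56·400^α, i.e. 0.7000^α = 0.56.
Take logs: α = ln 0.56 / ln(280/400) ≈ 1.62562.

α ≈ 1.626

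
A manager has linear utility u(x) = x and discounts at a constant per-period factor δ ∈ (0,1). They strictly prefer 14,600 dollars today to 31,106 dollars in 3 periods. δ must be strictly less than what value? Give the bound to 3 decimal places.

δ < 0.777

The preference means 14600 > δ^3·31106.
So δ^3 < 14600/31106 = 0.46936; taking the cube root of both positive sides preserves the inequality.
δ < 0.46936^(1/3) = 0.777.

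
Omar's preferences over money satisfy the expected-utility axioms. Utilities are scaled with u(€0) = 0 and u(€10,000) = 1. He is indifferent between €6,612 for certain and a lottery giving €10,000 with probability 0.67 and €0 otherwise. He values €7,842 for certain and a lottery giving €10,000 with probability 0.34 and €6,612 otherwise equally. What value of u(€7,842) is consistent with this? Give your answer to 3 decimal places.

0.782

First, u(€6,612) = 0.67·u(€10,000) + 0.33·u(€0) = 0.67.
Then u(€7,842) = 0.34·u(€10,000) + 0.66·u(€6,612) = 0.34·1.00 + 0.66·0.67 = 0.7822.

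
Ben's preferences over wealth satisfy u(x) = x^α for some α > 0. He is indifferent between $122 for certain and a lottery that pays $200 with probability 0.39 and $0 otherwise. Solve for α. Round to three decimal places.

The lottery's expected utility is 0.39·u(200) + 0.61·u(0) = 0.39·200^α (since u(0) = 0 for α > 0).
Indifference: 122^α = 0.39·200^α, so (122/200)^α = 0.39.
Take logs: α = ln 0.39 / ln(122/200) ≈ 1.90495.

α ≈ 1.905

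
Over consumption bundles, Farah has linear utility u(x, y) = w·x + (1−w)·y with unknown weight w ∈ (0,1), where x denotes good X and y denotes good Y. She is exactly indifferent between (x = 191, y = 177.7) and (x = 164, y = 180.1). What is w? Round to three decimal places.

w = 0.082

Equating utilities: w·191 + (1−w)·177.7 = w·164 + (1−w)·180.1.
Rearranging, 27·w − 2.4·(1−w) = 0.
Hence w = 2.4/(27+2.4) = 2.4/29.4 = 0.082.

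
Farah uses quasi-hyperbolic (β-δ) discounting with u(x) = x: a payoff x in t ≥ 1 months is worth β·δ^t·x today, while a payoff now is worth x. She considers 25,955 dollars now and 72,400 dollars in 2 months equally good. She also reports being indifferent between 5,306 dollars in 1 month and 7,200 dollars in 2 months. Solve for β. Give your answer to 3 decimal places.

β ≈ 0.660

From the later pair, β·δ^1·5306 = β·δ^2·7200; dividing through, δ = 5306/7200 = 0.73694.
Now use the now-vs-future pair: 25955 = β·δ^2·72400 gives β = 25955/(0.54309·72400) ≈ 0.660.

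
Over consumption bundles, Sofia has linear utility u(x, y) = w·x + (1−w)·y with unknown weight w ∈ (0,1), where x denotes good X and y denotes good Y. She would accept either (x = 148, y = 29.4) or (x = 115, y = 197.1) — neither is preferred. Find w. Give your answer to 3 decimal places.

w = 0.836

Indifference: w·148 + (1−w)·29.4 = w·115 + (1−w)·197.1.
Rearranging, 33·w − 167.7·(1−w) = 0.
So w/(1−w) = 167.7/33 = 5.0818, giving w = 167.7/(33+167.7) = 0.836.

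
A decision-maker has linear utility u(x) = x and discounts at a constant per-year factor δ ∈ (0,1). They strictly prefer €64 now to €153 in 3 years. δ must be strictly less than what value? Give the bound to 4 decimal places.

δ < 0.7479

Under u(x) = x this choice says 64 > δ^3·153.
Hence δ^3 < 64/153 = 0.41830, and x ↦ x^(1/3) is increasing on (0,∞).
δ < 0.41830^(1/3) = 0.7479.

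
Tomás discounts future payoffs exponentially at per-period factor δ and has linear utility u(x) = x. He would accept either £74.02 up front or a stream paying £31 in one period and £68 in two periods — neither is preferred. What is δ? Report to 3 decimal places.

δ ≈ 0.840

Present value of the stream is 31·δ + 68·δ². Indifference gives 31δ + 68δ² = 74.02.
That is, 68δ² + 31δ − 74.02 = 0, a quadratic in δ.
δ = (−31 + √(31² + 4·68·74.02)) / (2·68) = (−31 + √21094.44) / 136 ≈ 0.840.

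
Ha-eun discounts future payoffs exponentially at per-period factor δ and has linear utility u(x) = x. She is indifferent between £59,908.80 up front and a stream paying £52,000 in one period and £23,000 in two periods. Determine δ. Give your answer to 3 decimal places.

δ ≈ 0.840

The stream is worth 52000δ + 23000δ² today, so 52000δ + 23000δ² = 59908.80.
That is, 23000δ² + 52000δ − 59908.80 = 0, a quadratic in δ.
The positive root is δ = [−52000 + √(52000² + 4·23000·59908.80)] / (2·23000) = (−52000 + 90640.000)/46000 ≈ 0.840.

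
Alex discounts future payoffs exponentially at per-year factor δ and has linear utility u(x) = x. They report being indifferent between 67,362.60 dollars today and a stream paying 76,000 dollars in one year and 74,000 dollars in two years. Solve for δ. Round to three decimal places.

The stream is worth 76000δ + 74000δ² today, so 76000δ + 74000δ² = 67362.60.
Rearranged: 74000δ² + 76000δ − 67362.60 = 0.
δ = (−76000 + √(76000² + 4·74000·67362.60)) / (2·74000) = (−76000 + √25715329600.00) / 148000 ≈ 0.570.

δ ≈ 0.570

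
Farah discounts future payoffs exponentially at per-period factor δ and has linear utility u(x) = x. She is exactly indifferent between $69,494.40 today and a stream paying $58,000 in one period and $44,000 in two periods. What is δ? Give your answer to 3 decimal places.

δ ≈ 0.760

Present value of the stream is 58000·δ + 44000·δ². Indifference gives 58000δ + 44000δ² = 69494.40.
Rearranged: 44000δ² + 58000δ − 69494.40 = 0.
δ = (−58000 + √(58000² + 4·44000·69494.40)) / (2·44000) = (−58000 + √15595014400.00) / 88000 ≈ 0.760.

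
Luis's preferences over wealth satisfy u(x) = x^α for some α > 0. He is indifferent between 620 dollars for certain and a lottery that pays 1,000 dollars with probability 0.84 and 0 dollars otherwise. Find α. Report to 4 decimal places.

α ≈ 0.3647

Since u(0) = 0, the lottery's EU is 0.84·1000^α.
Equating: 620^α = 0.84·1000^α, i.e. 0.6200^α = 0.84.
α = ln(0.84) / ln(620/1000) = -0.1743534/-0.4780358 ≈ 0.3647.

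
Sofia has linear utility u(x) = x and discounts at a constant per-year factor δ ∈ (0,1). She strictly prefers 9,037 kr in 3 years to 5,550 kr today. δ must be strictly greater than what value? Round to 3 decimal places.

δ > 0.850

The preference means 5550 < δ^3·9037.
Dividing by 9037: δ^3 > 0.61414. Both sides are positive, so the cube root keeps the direction.
δ > (5550/9037)^(1/3) ≈ 0.850.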